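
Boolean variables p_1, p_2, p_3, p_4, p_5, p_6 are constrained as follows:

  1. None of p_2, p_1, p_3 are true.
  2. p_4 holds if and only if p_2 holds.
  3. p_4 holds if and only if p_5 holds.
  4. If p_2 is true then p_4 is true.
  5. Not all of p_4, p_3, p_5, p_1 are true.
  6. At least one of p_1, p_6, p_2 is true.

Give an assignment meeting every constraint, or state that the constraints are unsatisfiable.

p_1 = False, p_2 = False, p_3 = False, p_4 = False, p_5 = False, p_6 = True

  (1) {p_2, p_1, p_3}: 0 true — none ✓
  (2) p_4=F, p_2=F — same ✓
  (3) p_4=F, p_5=F — same ✓
  (4) p_2=F ⇒ p_4: vacuous ✓
  (5) {p_4, p_3, p_5, p_1}: 0/4 true — not all ✓
  (6) {p_1, p_6, p_2}: 1 true — at least one ✓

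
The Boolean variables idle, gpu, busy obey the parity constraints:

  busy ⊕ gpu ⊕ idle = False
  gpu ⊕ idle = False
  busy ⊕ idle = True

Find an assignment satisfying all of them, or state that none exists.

idle = True; gpu = True; busy = False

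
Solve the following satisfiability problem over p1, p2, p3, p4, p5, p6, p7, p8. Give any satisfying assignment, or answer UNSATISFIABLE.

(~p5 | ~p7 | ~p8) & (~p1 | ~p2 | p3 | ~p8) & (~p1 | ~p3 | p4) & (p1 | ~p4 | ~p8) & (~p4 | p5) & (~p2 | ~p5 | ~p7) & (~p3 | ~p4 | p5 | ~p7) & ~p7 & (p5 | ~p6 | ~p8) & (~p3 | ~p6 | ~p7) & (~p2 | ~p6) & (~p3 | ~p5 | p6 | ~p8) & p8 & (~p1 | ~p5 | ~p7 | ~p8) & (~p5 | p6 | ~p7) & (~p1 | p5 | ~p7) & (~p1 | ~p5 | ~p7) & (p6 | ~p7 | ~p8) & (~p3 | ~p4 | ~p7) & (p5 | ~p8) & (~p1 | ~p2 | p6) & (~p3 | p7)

p1: False; p2: False; p3: False; p4: False; p5: True; p6: True; p7: False; p8: True

Unit clause (~p7) forces p7 = False.
Unit clause (p8) forces p8 = True.
In (p5 | ~p8) only p5 is left, so p5 = True.
In (~p3 | p7) only ~p3 is left, so p3 = False.
Set p1 = False.
  then (p1 | ~p4 | ~p8) forces p4 = False.
Set p2 = False.
Set p6 = True.
All clauses satisfied.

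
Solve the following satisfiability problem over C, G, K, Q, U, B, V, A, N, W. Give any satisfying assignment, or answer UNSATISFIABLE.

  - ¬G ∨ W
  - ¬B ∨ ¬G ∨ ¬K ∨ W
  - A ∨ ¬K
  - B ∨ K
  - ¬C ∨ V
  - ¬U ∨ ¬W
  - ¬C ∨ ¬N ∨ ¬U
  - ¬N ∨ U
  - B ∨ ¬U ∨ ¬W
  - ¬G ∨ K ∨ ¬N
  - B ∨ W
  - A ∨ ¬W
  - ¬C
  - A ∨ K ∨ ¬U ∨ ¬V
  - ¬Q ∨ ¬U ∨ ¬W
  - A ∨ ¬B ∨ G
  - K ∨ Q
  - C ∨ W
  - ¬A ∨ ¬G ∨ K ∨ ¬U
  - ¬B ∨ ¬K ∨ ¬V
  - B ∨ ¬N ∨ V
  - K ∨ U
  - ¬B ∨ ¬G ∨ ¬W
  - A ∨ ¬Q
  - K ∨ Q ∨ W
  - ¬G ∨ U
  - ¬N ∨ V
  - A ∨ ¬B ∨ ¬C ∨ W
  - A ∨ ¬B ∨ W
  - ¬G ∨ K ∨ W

Unit clause (¬C) forces C = False.
In (C ∨ W) only W is left, so W = True.
In (¬U ∨ ¬W) only ¬U is left, so U = False.
In (¬N ∨ U) only ¬N is left, so N = False.
In (A ∨ ¬W) only A is left, so A = True.
In (K ∨ U) only K is left, so K = True.
In (¬G ∨ U) only ¬G is left, so G = False.
Set Q = False.
Set B = False.
Set V = False.
All clauses satisfied.

C = False, G = False, K = True, Q = False, U = False, B = False, V = False, A = True, N = False, W = True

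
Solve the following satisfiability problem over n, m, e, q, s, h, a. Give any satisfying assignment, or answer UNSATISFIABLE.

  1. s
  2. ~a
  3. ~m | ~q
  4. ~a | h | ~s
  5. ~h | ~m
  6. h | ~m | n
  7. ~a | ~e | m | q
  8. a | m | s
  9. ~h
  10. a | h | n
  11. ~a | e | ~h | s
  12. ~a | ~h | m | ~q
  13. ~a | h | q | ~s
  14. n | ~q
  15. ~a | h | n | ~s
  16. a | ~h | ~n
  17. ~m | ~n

n: True, m: False, e: True, q: False, s: True, h: False, a: False

Unit clause (s) forces s = True.
Unit clause (~a) forces a = False.
Unit clause (~h) forces h = False.
In (a | h | n) only n is left, so n = True.
In (~m | ~n) only ~m is left, so m = False.
Set e = True.
Set q = False.
All clauses satisfied.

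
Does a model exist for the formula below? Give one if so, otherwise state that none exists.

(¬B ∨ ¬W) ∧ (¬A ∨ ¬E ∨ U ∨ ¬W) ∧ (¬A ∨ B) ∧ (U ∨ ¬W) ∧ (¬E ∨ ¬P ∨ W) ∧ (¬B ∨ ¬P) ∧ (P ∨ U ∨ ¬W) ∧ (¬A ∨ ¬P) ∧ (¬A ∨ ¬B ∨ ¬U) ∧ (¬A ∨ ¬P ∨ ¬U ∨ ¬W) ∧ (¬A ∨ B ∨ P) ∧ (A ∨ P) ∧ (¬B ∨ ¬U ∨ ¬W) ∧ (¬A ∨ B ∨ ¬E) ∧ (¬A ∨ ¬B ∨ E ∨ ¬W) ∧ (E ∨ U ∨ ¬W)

Set E = False.
Set W = False.
Set B = True.
  then (¬B ∨ ¬P) forces P = False.
  then (A ∨ P) forces A = True.
  then (¬A ∨ ¬B ∨ ¬U) forces U = False.
All clauses satisfied.

E: False; W: False; B: True; P: False; U: False; A: True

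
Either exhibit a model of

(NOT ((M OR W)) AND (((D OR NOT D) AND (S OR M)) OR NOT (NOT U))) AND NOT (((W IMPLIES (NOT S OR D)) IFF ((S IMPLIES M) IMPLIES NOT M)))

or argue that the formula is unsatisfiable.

Case M = True: the conjunct NOT ((M OR W)) becomes NOT ((True OR W)) = False.
Case M = False: the formula simplifies to (NOT W AND (((D OR NOT D) AND S) OR NOT (NOT U))) AND NOT ((W IMPLIES (NOT S OR D))).
  W = True: the conjunct NOT W is False.
  W = False: the conjunct NOT ((W IMPLIES (NOT S OR D))) becomes NOT ((False IMPLIES (NOT S OR D))) = False.
Both cases fail — unsatisfiable.

Unsatisfiable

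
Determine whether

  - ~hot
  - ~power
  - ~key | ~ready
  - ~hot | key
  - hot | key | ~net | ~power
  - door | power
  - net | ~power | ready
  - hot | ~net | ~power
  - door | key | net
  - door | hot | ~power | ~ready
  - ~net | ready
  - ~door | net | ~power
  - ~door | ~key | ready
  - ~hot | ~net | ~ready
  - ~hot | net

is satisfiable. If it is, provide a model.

door: True, hot: False, power: False, net: True, key: False, ready: True

Unit clause (~hot) forces hot = False.
Unit clause (~power) forces power = False.
In (door | power) only door is left, so door = True.
Set net = True.
  then (~net | ready) forces ready = True.
  then (~key | ~ready) forces key = False.
All clauses satisfied.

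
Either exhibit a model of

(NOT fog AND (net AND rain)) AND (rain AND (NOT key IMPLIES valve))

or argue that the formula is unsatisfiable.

net=T, rain=T, fog=F, key=T, valve=T

  NOT fog AND (net AND rain) = True
    NOT fog = True
    net AND rain = True
  rain AND (NOT key IMPLIES valve) = True
    NOT key IMPLIES valve = True
      NOT key = False
Both conjuncts True, so the formula holds.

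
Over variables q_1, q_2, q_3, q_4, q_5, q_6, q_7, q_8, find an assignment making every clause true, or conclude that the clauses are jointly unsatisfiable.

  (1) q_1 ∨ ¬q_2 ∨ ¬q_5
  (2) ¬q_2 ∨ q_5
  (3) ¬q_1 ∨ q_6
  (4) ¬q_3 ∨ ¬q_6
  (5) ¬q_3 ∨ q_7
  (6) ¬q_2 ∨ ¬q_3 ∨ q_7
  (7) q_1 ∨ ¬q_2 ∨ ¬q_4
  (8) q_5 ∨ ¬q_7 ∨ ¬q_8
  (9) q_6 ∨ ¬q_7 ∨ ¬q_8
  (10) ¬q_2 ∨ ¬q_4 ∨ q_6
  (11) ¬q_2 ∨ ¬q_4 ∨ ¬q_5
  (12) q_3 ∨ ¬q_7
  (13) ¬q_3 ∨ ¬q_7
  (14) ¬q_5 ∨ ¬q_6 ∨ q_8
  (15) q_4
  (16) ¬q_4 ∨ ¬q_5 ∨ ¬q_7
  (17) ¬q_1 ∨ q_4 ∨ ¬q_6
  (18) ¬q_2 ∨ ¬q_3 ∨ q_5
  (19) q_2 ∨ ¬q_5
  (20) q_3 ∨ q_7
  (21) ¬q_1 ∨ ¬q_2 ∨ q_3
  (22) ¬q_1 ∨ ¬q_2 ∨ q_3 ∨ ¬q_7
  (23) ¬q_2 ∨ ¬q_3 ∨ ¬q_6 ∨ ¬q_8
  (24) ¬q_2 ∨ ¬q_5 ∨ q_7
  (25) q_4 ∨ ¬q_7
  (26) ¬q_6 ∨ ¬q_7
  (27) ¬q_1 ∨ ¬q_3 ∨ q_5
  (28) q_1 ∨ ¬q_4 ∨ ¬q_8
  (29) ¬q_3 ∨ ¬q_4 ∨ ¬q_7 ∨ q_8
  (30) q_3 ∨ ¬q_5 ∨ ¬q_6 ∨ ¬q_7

No satisfying assignment exists.

Case q_7 = True:
  (q_3 ∨ ¬q_7) forces q_3 = True.
  Clause (¬q_3 ∨ ¬q_7) is falsified — contradiction.
Case q_7 = False:
  (¬q_3 ∨ q_7) forces q_3 = False.
  Clause (q_3 ∨ q_7) is falsified — contradiction.
Both cases fail, so the formula is unsatisfiable.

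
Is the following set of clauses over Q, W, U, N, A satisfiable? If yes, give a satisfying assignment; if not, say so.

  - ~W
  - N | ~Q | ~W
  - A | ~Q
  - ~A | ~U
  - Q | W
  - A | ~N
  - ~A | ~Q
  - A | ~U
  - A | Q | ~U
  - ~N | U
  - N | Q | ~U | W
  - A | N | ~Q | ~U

Case W = True:
  Clause (~W) is falsified — contradiction.
Case W = False:
  (Q | W) forces Q = True.
  (A | ~Q) forces A = True.
  Clause (~A | ~Q) is falsified — contradiction.
Both cases fail, so the formula is unsatisfiable.

No satisfying assignment exists.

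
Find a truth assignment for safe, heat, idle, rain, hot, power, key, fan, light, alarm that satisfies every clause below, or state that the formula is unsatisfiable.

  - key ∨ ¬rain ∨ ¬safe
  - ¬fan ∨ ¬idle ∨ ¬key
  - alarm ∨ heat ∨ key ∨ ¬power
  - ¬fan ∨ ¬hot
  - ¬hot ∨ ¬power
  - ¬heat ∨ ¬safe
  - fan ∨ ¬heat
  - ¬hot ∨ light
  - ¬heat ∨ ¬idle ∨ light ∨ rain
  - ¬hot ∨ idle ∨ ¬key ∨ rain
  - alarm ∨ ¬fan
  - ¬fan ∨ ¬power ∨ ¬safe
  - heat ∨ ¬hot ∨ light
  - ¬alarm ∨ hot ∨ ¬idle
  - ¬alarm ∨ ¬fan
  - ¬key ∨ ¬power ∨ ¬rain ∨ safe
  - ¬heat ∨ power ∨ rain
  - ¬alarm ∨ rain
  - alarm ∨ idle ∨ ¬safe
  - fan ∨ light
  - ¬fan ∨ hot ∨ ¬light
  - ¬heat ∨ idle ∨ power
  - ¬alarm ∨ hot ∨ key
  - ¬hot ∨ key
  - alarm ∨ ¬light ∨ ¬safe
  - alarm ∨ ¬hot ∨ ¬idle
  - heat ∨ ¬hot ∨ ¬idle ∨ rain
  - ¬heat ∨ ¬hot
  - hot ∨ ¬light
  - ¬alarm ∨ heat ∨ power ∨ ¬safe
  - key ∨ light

safe: False; heat: False; idle: False; rain: True; hot: True; power: False; key: True; fan: False; light: True; alarm: True

Set safe = False.
Try heat = True:
  (fan ∨ ¬heat) forces fan = True.
  (¬fan ∨ ¬hot) forces hot = False.
  (alarm ∨ ¬fan) forces alarm = True.
  clause (¬alarm ∨ ¬fan) is falsified — backtrack.
So heat = False.
Set idle = False.
Set rain = True.
Set hot = True.
  then (¬fan ∨ ¬hot) forces fan = False.
  then (¬hot ∨ ¬power) forces power = False.
  then (¬hot ∨ light) forces light = True.
  then (¬hot ∨ key) forces key = True.
Set alarm = True.
All clauses satisfied.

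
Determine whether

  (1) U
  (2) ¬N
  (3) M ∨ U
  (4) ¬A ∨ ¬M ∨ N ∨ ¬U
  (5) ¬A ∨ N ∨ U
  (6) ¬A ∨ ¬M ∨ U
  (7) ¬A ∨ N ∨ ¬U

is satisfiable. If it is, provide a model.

U=T, M=F, A=F, N=F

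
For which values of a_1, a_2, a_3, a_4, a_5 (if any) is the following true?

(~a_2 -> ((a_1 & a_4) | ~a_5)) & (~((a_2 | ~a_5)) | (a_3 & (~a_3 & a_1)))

a_1 = True, a_2 = False, a_3 = False, a_4 = True, a_5 = True

  ~a_2 -> ((a_1 & a_4) | ~a_5) = True
    ~a_2 = True
    (a_1 & a_4) | ~a_5 = True
      a_1 & a_4 = True
      ~a_5 = False
  ~((a_2 | ~a_5)) | (a_3 & (~a_3 & a_1)) = True
    ~((a_2 | ~a_5)) = True
      a_2 | ~a_5 = False
        ~a_5 = False
    a_3 & (~a_3 & a_1) = False
      ~a_3 & a_1 = True
        ~a_3 = True
Both conjuncts True, so the formula holds.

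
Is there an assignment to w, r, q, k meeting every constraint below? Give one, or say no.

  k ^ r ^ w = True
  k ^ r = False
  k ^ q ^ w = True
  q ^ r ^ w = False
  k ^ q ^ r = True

Unsatisfiable

Adding constraints 2, 3, 4 mod 2: every variable appears an even number of times on the left, so the left side is 0.
But the right sides sum to 1 (mod 2). 0 ≠ 1 — the system is inconsistent.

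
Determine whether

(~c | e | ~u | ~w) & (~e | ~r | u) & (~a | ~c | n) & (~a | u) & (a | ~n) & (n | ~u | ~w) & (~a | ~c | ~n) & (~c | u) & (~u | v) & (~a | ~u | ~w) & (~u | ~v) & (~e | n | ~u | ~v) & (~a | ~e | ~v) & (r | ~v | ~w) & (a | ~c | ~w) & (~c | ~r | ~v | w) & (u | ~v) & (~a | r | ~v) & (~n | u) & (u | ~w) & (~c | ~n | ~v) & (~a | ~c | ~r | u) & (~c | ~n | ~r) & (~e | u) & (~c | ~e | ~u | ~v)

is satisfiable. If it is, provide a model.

Try c = True:
  (~c | u) forces u = True.
  (~u | v) forces v = True.
  clause (~u | ~v) is falsified — backtrack.
So c = False.
Set a = False.
  then (a | ~n) forces n = False.
Try w = True:
  (n | ~u | ~w) forces u = False.
  clause (u | ~w) is falsified — backtrack.
So w = False.
Set r = True.
Try e = True:
  (~e | ~r | u) forces u = True.
  (~u | v) forces v = True.
  clause (~u | ~v) is falsified — backtrack.
So e = False.
Try v = True:
  (~u | ~v) forces u = False.
  clause (u | ~v) is falsified — backtrack.
So v = False.
  then (~u | v) forces u = False.
All clauses satisfied.

c = False; a = False; w = False; r = True; n = False; e = False; v = False; u = False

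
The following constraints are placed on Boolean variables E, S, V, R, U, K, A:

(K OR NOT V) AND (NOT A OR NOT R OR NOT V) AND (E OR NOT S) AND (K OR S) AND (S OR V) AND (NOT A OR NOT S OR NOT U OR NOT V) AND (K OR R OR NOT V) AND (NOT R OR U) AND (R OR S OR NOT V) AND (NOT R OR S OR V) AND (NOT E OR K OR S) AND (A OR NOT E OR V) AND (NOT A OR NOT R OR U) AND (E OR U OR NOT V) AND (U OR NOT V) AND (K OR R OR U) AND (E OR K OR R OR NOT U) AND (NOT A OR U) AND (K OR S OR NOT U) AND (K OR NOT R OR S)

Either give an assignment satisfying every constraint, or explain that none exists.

E = True; S = True; V = True; R = True; U = True; K = True; A = False

Set E = True.
Set S = True.
Set V = True.
  then (K OR NOT V) forces K = True.
  then (U OR NOT V) forces U = True.
  then (NOT A OR NOT S OR NOT U OR NOT V) forces A = False.
Set R = True.
All clauses satisfied.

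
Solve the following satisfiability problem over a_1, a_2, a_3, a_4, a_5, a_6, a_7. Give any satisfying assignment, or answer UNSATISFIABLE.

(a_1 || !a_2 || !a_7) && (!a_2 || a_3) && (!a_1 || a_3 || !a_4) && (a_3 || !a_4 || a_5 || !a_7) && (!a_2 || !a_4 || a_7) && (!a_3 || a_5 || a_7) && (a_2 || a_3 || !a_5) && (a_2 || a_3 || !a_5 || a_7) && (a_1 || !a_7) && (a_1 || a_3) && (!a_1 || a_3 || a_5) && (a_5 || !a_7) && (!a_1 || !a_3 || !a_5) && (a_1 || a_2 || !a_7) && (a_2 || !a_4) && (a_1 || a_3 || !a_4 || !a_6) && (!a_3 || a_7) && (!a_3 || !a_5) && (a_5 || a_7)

The formula is unsatisfiable.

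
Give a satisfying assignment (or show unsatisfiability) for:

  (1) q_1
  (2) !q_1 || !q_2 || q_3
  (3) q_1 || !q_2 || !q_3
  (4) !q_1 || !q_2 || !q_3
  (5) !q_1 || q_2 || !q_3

q_1 = True, q_2 = False, q_3 = False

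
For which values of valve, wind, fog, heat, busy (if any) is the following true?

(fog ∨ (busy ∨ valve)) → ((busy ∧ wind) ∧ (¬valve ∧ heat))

valve: False; wind: True; fog: False; heat: False; busy: False

  (fog ∨ (busy ∨ valve)) → ((busy ∧ wind) ∧ (¬valve ∧ heat)) = True
    fog ∨ (busy ∨ valve) = False
      busy ∨ valve = False
    (busy ∧ wind) ∧ (¬valve ∧ heat) = False
      busy ∧ wind = False
      ¬valve ∧ heat = False
        ¬valve = True
The formula evaluates to True.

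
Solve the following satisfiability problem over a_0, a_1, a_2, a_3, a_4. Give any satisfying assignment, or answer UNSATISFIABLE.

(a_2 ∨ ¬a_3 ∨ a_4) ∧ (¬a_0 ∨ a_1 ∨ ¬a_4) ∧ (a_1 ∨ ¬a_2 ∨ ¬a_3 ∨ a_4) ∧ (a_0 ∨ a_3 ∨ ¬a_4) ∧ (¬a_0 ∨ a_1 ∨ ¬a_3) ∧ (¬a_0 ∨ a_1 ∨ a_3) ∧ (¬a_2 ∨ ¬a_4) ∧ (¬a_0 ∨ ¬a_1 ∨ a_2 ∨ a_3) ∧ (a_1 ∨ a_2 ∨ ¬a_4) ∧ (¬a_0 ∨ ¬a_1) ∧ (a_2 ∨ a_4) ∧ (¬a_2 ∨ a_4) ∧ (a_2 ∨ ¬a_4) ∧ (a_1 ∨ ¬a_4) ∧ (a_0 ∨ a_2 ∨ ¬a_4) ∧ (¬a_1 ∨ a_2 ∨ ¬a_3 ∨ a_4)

UNSATISFIABLE

Case a_2 = True:
  (¬a_2 ∨ ¬a_4) forces a_4 = False.
  Clause (¬a_2 ∨ a_4) is falsified — contradiction.
Case a_2 = False:
  (a_2 ∨ a_4) forces a_4 = True.
  Clause (a_2 ∨ ¬a_4) is falsified — contradiction.
Both cases fail, so the formula is unsatisfiable.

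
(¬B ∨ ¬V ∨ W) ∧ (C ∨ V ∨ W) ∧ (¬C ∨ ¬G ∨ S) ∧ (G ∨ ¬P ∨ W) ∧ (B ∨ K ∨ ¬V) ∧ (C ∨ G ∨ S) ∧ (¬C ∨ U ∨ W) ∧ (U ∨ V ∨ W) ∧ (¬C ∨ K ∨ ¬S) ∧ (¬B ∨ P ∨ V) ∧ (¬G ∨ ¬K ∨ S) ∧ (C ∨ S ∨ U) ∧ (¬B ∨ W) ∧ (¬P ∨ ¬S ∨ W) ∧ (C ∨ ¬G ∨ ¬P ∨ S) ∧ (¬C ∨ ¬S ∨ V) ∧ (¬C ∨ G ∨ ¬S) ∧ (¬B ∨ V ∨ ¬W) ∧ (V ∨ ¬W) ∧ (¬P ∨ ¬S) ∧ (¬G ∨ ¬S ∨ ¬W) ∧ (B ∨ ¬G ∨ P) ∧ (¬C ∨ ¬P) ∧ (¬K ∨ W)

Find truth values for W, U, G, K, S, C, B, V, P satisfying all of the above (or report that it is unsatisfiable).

W: False, U: True, G: False, K: False, S: False, C: True, B: False, V: False, P: False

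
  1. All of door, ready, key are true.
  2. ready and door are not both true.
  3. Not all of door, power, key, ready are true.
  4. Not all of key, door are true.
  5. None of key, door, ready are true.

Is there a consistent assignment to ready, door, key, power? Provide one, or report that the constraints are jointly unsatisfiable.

Unsatisfiable — no assignment works.

Case ready = True:
  Constraint (5) is violated (ready=T) — contradiction.
Case ready = False:
  Constraint (1) is violated (ready=F) — contradiction.
Both cases fail — unsatisfiable.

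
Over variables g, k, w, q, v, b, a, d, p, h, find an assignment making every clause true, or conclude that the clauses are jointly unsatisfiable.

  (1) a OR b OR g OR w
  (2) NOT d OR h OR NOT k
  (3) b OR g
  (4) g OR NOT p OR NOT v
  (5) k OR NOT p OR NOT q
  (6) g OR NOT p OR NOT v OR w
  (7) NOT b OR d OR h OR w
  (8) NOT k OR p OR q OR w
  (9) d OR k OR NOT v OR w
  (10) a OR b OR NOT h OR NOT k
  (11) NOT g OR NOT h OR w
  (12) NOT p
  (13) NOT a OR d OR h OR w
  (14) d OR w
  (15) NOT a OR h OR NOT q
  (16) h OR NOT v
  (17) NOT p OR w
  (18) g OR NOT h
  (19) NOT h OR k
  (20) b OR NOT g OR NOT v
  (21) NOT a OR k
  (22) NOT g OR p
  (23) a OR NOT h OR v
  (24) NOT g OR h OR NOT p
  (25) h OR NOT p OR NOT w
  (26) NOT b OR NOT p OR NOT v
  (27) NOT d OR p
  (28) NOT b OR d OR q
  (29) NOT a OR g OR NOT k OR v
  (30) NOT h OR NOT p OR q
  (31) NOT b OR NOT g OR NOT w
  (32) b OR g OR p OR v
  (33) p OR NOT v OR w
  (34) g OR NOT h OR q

g: False, k: False, w: True, q: True, v: False, b: True, a: False, d: False, p: False, h: False

Unit clause (NOT p) forces p = False.
In (NOT g OR p) only NOT g is left, so g = False.
In (NOT d OR p) only NOT d is left, so d = False.
In (b OR g) only b is left, so b = True.
In (d OR w) only w is left, so w = True.
In (g OR NOT h) only NOT h is left, so h = False.
In (NOT b OR d OR q) only q is left, so q = True.
In (NOT a OR h OR NOT q) only NOT a is left, so a = False.
In (h OR NOT v) only NOT v is left, so v = False.
Set k = False.
All clauses satisfied.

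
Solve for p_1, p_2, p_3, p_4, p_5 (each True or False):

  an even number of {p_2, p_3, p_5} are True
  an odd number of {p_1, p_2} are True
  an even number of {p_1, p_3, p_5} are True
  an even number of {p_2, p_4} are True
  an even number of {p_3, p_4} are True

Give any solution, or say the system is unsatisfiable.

The formula is unsatisfiable.

Adding constraints 1, 2, 3 mod 2: every variable appears an even number of times on the left, so the left side is 0.
But the right sides sum to 1 (mod 2). 0 ≠ 1 — the system is inconsistent.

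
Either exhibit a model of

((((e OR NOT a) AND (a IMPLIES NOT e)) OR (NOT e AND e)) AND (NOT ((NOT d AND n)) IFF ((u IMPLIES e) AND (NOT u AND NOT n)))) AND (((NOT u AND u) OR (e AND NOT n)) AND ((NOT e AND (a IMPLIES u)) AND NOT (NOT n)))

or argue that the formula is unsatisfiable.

Case n = True: the formula simplifies to ((((e OR NOT a) AND (a IMPLIES NOT e)) OR (NOT e AND e)) AND NOT d) AND ((NOT u AND u) AND (NOT e AND (a IMPLIES u))).
  u = True: the conjunct NOT u is False.
  u = False: the conjunct u is False.
Case n = False: the conjunct NOT (NOT n) becomes NOT (NOT False) = False.
Both cases fail — unsatisfiable.

The formula is unsatisfiable.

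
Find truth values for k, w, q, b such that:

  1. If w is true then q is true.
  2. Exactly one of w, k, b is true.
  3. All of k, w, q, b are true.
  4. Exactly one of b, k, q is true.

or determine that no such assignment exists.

Unsatisfiable — no assignment works.

Case q = True:
  (3) forces k = True.
  Constraint (4) is violated (k=T, q=T) — contradiction.
Case q = False:
  Constraint (3) is violated (q=F) — contradiction.
Both cases fail — unsatisfiable.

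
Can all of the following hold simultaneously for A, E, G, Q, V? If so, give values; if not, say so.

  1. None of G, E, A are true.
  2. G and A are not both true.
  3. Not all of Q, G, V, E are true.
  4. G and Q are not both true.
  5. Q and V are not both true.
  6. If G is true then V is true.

A: False, E: False, G: False, Q: True, V: False

  (1) {G, E, A}: 0 true — none ✓
  (2) G=F, A=F — not both ✓
  (3) {Q, G, V, E}: 1/4 true — not all ✓
  (4) G=F, Q=T — not both ✓
  (5) Q=T, V=F — not both ✓
  (6) G=F ⇒ V: vacuous ✓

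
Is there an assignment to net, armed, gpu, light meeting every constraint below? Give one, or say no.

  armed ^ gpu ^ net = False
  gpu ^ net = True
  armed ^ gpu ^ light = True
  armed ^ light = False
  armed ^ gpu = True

Adding constraints 1, 2, 3, 4, 5 mod 2: every variable appears an even number of times on the left, so the left side is 0.
But the right sides sum to 1 (mod 2). 0 ≠ 1 — the system is inconsistent.

Unsatisfiable — no assignment works.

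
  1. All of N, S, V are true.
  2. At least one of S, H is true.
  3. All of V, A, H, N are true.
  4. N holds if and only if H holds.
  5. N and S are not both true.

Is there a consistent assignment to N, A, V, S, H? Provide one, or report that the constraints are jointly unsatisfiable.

Unsatisfiable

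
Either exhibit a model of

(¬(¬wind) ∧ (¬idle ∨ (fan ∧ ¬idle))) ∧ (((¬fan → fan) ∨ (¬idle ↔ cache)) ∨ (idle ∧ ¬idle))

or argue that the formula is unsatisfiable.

wind=T, cache=F, idle=F, fan=T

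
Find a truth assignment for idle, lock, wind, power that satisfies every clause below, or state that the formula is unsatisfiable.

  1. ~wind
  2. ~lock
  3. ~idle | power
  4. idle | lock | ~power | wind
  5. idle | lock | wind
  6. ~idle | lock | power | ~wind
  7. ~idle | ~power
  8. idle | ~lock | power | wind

Case lock = True:
  Clause (~lock) is falsified — contradiction.
Case lock = False:
  (~wind) forces wind = False.
  (idle | lock | wind) forces idle = True.
  (~idle | power) forces power = True.
  Clause (~idle | ~power) is falsified — contradiction.
Both cases fail, so the formula is unsatisfiable.

The formula is unsatisfiable.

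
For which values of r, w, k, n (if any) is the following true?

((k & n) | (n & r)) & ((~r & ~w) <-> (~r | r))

r = False, w = False, k = True, n = True

  (k & n) | (n & r) = True
    k & n = True
    n & r = False
  (~r & ~w) <-> (~r | r) = True
    ~r & ~w = True
      ~r = True
      ~w = True
    ~r | r = True
      ~r = True
Both conjuncts True, so the formula holds.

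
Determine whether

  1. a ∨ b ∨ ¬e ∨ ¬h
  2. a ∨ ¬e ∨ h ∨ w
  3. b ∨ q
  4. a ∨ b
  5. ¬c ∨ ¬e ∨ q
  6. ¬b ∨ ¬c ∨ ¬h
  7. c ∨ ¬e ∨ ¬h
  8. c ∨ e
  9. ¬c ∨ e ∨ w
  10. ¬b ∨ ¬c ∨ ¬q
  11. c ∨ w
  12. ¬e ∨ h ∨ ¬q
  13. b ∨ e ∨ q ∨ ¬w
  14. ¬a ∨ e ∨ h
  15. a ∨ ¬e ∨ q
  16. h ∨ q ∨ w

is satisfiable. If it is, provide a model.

e=T; w=T; a=T; c=F; b=T; h=F; q=F

Set e = True.
Set w = True.
Set a = True.
Set c = False.
  then (c ∨ ¬e ∨ ¬h) forces h = False.
  then (¬e ∨ h ∨ ¬q) forces q = False.
  then (b ∨ q) forces b = True.
All clauses satisfied.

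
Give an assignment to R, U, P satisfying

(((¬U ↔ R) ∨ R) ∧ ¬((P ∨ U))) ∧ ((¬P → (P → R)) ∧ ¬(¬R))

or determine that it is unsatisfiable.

R: True, U: False, P: False

  ((¬U ↔ R) ∨ R) ∧ ¬((P ∨ U)) = True
    (¬U ↔ R) ∨ R = True
      ¬U ↔ R = True
        ¬U = True
    ¬((P ∨ U)) = True
      P ∨ U = False
  (¬P → (P → R)) ∧ ¬(¬R) = True
    ¬P → (P → R) = True
      ¬P = True
      P → R = True
    ¬(¬R) = True
      ¬R = False
Both conjuncts True, so the formula holds.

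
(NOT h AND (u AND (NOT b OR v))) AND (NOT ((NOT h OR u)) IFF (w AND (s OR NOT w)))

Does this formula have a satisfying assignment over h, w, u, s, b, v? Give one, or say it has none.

h: False; w: True; u: True; s: False; b: True; v: True

  NOT h AND (u AND (NOT b OR v)) = True
    NOT h = True
    u AND (NOT b OR v) = True
      NOT b OR v = True
        NOT b = False
  NOT ((NOT h OR u)) IFF (w AND (s OR NOT w)) = True
    NOT ((NOT h OR u)) = False
      NOT h OR u = True
        NOT h = True
    w AND (s OR NOT w) = False
      s OR NOT w = False
        NOT w = False
Both conjuncts True, so the formula holds.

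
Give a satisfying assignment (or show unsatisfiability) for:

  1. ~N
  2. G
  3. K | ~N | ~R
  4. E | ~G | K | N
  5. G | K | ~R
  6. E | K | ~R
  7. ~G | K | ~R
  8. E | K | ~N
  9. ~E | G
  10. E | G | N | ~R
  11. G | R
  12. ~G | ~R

R = False, E = True, G = True, K = False, N = False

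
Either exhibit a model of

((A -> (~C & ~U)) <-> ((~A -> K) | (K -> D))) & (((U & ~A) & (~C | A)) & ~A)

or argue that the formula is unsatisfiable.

A = False; D = True; K = False; C = False; U = True

  (A -> (~C & ~U)) <-> ((~A -> K) | (K -> D)) = True
    A -> (~C & ~U) = True
      ~C & ~U = False
        ~C = True
        ~U = False
    (~A -> K) | (K -> D) = True
      ~A -> K = False
        ~A = True
      K -> D = True
  ((U & ~A) & (~C | A)) & ~A = True
    (U & ~A) & (~C | A) = True
      U & ~A = True
        ~A = True
      ~C | A = True
        ~C = True
    ~A = True
Both conjuncts True, so the formula holds.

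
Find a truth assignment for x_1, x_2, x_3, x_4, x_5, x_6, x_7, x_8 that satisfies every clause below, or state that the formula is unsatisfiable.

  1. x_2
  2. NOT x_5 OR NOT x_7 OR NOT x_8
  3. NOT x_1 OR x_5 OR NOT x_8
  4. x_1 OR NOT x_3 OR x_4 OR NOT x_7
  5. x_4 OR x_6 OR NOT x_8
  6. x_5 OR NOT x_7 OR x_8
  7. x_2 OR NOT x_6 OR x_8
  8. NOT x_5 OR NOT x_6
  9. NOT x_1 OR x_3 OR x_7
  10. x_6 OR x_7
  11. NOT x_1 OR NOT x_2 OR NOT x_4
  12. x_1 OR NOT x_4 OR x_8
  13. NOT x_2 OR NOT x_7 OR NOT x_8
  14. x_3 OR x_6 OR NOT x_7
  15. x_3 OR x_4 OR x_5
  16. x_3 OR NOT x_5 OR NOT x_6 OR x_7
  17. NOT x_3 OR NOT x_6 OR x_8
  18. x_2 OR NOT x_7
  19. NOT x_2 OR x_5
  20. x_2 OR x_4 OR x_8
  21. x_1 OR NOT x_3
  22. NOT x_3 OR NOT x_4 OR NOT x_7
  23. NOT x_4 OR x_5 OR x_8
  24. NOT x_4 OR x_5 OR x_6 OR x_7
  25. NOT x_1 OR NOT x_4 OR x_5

x_1 = True; x_2 = True; x_3 = True; x_4 = False; x_5 = True; x_6 = False; x_7 = True; x_8 = False

Unit clause (x_2) forces x_2 = True.
In (NOT x_2 OR x_5) only x_5 is left, so x_5 = True.
In (NOT x_5 OR NOT x_6) only NOT x_6 is left, so x_6 = False.
In (x_6 OR x_7) only x_7 is left, so x_7 = True.
In (NOT x_2 OR NOT x_7 OR NOT x_8) only NOT x_8 is left, so x_8 = False.
In (x_3 OR x_6 OR NOT x_7) only x_3 is left, so x_3 = True.
In (x_1 OR NOT x_3) only x_1 is left, so x_1 = True.
In (NOT x_3 OR NOT x_4 OR NOT x_7) only NOT x_4 is left, so x_4 = False.
All clauses satisfied.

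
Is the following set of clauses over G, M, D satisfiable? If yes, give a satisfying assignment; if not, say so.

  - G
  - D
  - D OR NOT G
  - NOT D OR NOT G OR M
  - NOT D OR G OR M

Unit clause (G) forces G = True.
Unit clause (D) forces D = True.
In (NOT D OR NOT G OR M) only M is left, so M = True.
All clauses satisfied.

G=T, M=T, D=T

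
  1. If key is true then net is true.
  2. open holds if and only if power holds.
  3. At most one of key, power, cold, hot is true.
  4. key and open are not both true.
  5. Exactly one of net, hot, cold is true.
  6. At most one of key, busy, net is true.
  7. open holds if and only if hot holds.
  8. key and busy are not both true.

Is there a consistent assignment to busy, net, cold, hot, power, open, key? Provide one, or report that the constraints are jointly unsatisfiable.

busy: True; net: False; cold: True; hot: False; power: False; open: False; key: False

  (1) key=F ⇒ net: vacuous ✓
  (2) open=F, power=F — same ✓
  (3) {key, power, cold, hot}: 1 true — at most one ✓
  (4) key=F, open=F — not both ✓
  (5) {net, hot, cold}: 1 true — exactly one ✓
  (6) {key, busy, net}: 1 true — at most one ✓
  (7) open=F, hot=F — same ✓
  (8) key=F, busy=T — not both ✓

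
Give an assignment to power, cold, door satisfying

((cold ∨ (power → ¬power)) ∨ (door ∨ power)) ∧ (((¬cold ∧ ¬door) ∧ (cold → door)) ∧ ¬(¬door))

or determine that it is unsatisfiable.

Case door = True: the conjunct ¬door is False.
Case door = False: the conjunct ¬(¬door) becomes ¬(¬False) = False.
Both cases fail — unsatisfiable.

Unsatisfiable — no assignment works.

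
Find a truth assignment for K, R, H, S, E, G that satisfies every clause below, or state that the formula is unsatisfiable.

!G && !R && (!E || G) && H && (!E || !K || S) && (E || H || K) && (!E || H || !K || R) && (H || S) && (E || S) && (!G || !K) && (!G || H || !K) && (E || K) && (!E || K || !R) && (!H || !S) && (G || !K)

The formula is unsatisfiable.

Case K = True:
  (!G) forces G = False.
  Clause (G || !K) is falsified — contradiction.
Case K = False:
  (!G) forces G = False.
  (!R) forces R = False.
  (!E || G) forces E = False.
  Clause (E || K) is falsified — contradiction.
Both cases fail, so the formula is unsatisfiable.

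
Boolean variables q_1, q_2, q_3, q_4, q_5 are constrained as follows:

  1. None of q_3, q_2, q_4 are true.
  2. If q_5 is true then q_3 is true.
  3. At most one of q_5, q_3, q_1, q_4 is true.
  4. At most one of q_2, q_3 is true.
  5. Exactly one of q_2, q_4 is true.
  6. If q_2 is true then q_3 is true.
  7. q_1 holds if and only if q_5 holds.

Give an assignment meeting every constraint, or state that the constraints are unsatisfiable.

Case q_2 = True:
  Constraint (1) is violated (q_2=T) — contradiction.
Case q_2 = False:
  (1) forces q_3 = False.
  (1) forces q_4 = False.
  Constraint (5) is violated (q_2=F, q_4=F) — contradiction.
Both cases fail — unsatisfiable.

Unsatisfiable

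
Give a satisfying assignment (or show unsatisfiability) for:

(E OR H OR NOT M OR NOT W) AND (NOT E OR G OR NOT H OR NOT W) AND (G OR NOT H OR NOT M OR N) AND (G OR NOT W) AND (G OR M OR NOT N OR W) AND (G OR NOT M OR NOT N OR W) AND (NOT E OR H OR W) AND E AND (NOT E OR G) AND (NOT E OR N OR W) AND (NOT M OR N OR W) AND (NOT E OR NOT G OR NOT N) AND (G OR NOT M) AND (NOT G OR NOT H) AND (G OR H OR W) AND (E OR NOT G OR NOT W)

E=T, N=F, M=F, W=T, G=T, H=F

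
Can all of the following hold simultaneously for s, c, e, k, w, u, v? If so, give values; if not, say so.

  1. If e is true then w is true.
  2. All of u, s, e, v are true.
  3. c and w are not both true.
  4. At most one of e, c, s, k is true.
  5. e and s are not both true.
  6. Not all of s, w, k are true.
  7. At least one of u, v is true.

The formula is unsatisfiable.

Case s = True:
  (2) forces u = True.
  (2) forces e = True.
  Constraint (4) is violated (e=T, s=T) — contradiction.
Case s = False:
  Constraint (2) is violated (s=F) — contradiction.
Both cases fail — unsatisfiable.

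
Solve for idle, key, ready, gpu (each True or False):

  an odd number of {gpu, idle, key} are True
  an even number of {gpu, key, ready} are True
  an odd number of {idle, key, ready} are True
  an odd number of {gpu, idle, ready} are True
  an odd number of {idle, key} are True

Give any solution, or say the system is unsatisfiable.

idle=T, key=F, ready=F, gpu=F

{gpu, idle, key}: 1 true → odd ✓
{gpu, key, ready}: 0 true → even ✓
{idle, key, ready}: 1 true → odd ✓
{gpu, idle, ready}: 1 true → odd ✓
{idle, key}: 1 true → odd ✓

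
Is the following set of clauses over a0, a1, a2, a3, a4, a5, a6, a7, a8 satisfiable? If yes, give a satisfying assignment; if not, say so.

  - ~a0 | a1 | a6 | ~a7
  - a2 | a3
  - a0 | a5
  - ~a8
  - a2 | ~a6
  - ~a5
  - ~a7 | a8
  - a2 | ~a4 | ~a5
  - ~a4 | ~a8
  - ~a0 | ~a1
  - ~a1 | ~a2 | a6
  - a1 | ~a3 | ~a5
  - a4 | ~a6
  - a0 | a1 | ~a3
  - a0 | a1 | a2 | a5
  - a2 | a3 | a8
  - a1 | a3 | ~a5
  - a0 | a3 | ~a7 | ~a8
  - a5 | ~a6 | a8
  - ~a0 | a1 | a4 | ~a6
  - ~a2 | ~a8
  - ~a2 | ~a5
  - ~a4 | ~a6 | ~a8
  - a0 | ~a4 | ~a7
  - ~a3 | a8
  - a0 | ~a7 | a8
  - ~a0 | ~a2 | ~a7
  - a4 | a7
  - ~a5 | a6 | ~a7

Unit clause (~a8) forces a8 = False.
Unit clause (~a5) forces a5 = False.
In (~a7 | a8) only ~a7 is left, so a7 = False.
In (a5 | ~a6 | a8) only ~a6 is left, so a6 = False.
In (~a3 | a8) only ~a3 is left, so a3 = False.
In (a4 | a7) only a4 is left, so a4 = True.
In (a2 | a3) only a2 is left, so a2 = True.
In (a0 | a5) only a0 is left, so a0 = True.
In (~a0 | ~a1) only ~a1 is left, so a1 = False.
All clauses satisfied.

a0 = True, a1 = False, a2 = True, a3 = False, a4 = True, a5 = False, a6 = False, a7 = False, a8 = False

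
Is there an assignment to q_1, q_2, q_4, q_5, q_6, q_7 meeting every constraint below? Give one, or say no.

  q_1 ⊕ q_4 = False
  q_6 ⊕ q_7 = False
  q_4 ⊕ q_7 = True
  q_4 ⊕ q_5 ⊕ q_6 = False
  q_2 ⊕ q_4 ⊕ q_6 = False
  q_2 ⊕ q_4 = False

q_1 = True; q_2 = True; q_4 = True; q_5 = True; q_6 = False; q_7 = False

q_1 ⊕ q_4 = T ⊕ T = False ✓
q_6 ⊕ q_7 = F ⊕ F = False ✓
q_4 ⊕ q_7 = T ⊕ F = True ✓
q_4 ⊕ q_5 ⊕ q_6 = T ⊕ T ⊕ F = False ✓
q_2 ⊕ q_4 ⊕ q_6 = T ⊕ T ⊕ F = False ✓
q_2 ⊕ q_4 = T ⊕ T = False ✓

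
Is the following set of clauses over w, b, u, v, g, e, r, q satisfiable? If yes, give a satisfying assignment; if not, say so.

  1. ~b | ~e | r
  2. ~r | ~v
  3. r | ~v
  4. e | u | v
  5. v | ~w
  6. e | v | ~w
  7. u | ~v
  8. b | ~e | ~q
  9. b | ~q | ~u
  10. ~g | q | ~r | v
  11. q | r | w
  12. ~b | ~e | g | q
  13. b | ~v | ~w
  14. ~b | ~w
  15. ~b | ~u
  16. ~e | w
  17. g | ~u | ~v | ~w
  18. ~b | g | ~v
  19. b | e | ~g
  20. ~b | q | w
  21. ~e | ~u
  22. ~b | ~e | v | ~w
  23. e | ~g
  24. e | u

w: False, b: False, u: True, v: False, g: False, e: False, r: True, q: False

Try w = True:
  (v | ~w) forces v = True.
  (~r | ~v) forces r = False.
  clause (r | ~v) is falsified — backtrack.
So w = False.
  then (~e | w) forces e = False.
  then (e | ~g) forces g = False.
  then (e | u) forces u = True.
  then (~b | ~u) forces b = False.
  then (b | ~q | ~u) forces q = False.
  then (q | r | w) forces r = True.
  then (~r | ~v) forces v = False.
All clauses satisfied.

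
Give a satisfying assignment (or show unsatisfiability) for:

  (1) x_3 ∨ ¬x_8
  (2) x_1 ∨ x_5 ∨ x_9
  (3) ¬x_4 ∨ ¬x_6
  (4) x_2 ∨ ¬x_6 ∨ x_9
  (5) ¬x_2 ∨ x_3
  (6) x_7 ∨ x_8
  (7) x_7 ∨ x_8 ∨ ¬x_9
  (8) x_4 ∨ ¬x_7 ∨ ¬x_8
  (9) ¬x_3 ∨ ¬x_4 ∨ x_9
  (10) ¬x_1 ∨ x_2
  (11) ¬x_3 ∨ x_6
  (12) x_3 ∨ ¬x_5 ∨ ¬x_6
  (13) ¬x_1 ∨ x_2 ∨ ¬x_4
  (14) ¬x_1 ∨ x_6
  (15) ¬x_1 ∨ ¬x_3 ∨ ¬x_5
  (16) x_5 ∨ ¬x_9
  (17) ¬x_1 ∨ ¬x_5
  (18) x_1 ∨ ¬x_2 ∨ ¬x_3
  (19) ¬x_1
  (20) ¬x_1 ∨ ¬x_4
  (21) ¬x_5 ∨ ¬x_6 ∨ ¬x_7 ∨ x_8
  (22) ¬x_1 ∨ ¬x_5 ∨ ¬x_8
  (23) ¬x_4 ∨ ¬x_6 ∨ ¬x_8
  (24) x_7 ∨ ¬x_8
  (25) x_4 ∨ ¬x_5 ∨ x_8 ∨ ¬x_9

x_1 = False, x_2 = False, x_3 = False, x_4 = False, x_5 = True, x_6 = False, x_7 = True, x_8 = False, x_9 = False

Unit clause (¬x_1) forces x_1 = False.
Try x_2 = True:
  (¬x_2 ∨ x_3) forces x_3 = True.
  clause (x_1 ∨ ¬x_2 ∨ ¬x_3) is falsified — backtrack.
So x_2 = False.
Set x_3 = False.
  then (x_3 ∨ ¬x_8) forces x_8 = False.
  then (x_7 ∨ x_8) forces x_7 = True.
Set x_4 = False.
Try x_5 = False:
  (x_1 ∨ x_5 ∨ x_9) forces x_9 = True.
  clause (x_5 ∨ ¬x_9) is falsified — backtrack.
So x_5 = True.
  then (x_3 ∨ ¬x_5 ∨ ¬x_6) forces x_6 = False.
  then (x_4 ∨ ¬x_5 ∨ x_8 ∨ ¬x_9) forces x_9 = False.
All clauses satisfied.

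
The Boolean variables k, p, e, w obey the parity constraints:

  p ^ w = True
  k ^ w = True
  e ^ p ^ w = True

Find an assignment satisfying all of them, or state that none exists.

k = False; p = False; e = False; w = True

p ^ w = F ^ T = True ✓
k ^ w = F ^ T = True ✓
e ^ p ^ w = F ^ F ^ T = True ✓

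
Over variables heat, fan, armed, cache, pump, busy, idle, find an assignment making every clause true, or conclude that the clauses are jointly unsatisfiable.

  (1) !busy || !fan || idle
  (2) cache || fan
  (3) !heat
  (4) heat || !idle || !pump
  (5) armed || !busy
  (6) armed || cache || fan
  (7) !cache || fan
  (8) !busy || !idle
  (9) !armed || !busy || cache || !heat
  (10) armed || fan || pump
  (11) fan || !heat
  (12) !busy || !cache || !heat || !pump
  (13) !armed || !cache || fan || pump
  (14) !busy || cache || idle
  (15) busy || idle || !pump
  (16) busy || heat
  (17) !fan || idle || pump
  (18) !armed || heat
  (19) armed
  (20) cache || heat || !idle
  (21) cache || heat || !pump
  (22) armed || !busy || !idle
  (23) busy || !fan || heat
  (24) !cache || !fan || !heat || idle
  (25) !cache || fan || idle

The formula is unsatisfiable.

Case armed = True:
  (!heat) forces heat = False.
  Clause (!armed || heat) is falsified — contradiction.
Case armed = False:
  Clause (armed) is falsified — contradiction.
Both cases fail, so the formula is unsatisfiable.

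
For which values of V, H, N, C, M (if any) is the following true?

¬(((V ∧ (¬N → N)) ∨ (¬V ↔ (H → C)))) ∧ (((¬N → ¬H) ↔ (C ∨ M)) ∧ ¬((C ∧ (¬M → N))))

V=F, H=T, N=T, C=F, M=T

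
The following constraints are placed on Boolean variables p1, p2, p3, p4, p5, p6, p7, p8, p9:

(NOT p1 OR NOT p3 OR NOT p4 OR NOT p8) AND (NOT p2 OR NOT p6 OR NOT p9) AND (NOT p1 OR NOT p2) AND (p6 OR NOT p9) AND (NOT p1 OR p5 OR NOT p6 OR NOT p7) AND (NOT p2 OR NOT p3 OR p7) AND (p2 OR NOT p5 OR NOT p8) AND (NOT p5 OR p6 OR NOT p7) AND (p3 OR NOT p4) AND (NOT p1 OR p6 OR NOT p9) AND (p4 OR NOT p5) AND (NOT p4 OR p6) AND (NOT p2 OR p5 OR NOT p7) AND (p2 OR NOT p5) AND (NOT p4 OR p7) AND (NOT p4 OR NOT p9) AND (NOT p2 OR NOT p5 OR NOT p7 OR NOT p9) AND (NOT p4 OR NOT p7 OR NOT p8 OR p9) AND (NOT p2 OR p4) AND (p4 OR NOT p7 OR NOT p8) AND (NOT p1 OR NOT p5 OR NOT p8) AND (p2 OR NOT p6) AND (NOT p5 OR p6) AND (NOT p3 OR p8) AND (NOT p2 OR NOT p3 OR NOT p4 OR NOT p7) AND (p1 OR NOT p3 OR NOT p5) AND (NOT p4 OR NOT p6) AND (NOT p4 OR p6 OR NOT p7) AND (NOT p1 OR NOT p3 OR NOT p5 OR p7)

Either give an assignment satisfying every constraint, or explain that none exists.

p1 = False, p2 = False, p3 = False, p4 = False, p5 = False, p6 = False, p7 = True, p8 = False, p9 = False

Set p1 = False.
Try p2 = True:
  (NOT p2 OR p4) forces p4 = True.
  (p3 OR NOT p4) forces p3 = True.
  (NOT p2 OR NOT p3 OR p7) forces p7 = True.
  clause (NOT p2 OR NOT p3 OR NOT p4 OR NOT p7) is falsified — backtrack.
So p2 = False.
  then (p2 OR NOT p5) forces p5 = False.
  then (p2 OR NOT p6) forces p6 = False.
  then (p6 OR NOT p9) forces p9 = False.
  then (NOT p4 OR p6) forces p4 = False.
Set p3 = False.
Set p7 = True.
  then (p4 OR NOT p7 OR NOT p8) forces p8 = False.
All clauses satisfied.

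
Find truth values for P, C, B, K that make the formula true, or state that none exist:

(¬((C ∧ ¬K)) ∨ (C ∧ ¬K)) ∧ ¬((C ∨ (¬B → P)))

P: False, C: False, B: False, K: False

  ¬((C ∧ ¬K)) ∨ (C ∧ ¬K) = True
    ¬((C ∧ ¬K)) = True
      C ∧ ¬K = False
        ¬K = True
    C ∧ ¬K = False
      ¬K = True
  ¬((C ∨ (¬B → P))) = True
    C ∨ (¬B → P) = False
      ¬B → P = False
        ¬B = True
Both conjuncts True, so the formula holds.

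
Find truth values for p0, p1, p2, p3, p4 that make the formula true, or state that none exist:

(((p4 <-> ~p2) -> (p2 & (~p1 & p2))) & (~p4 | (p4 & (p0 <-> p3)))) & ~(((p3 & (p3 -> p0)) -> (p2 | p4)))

p0=T; p1=F; p2=F; p3=T; p4=F

  ((p4 <-> ~p2) -> (p2 & (~p1 & p2))) & (~p4 | (p4 & (p0 <-> p3))) = True
    (p4 <-> ~p2) -> (p2 & (~p1 & p2)) = True
      p4 <-> ~p2 = False
        ~p2 = True
      p2 & (~p1 & p2) = False
        ~p1 & p2 = False
          ~p1 = True
    ~p4 | (p4 & (p0 <-> p3)) = True
      ~p4 = True
      p4 & (p0 <-> p3) = False
        p0 <-> p3 = True
  ~(((p3 & (p3 -> p0)) -> (p2 | p4))) = True
    (p3 & (p3 -> p0)) -> (p2 | p4) = False
      p3 & (p3 -> p0) = True
        p3 -> p0 = True
      p2 | p4 = False
Both conjuncts True, so the formula holds.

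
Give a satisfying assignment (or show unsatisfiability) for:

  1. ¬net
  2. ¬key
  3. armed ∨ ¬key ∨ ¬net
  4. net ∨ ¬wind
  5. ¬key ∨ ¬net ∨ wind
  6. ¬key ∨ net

Unit clause (¬net) forces net = False.
Unit clause (¬key) forces key = False.
In (net ∨ ¬wind) only ¬wind is left, so wind = False.
Set armed = True.
Check each clause:
  (¬net): ¬net holds.
  (¬key): ¬key holds.
  (armed ∨ ¬key ∨ ¬net): armed holds.
  (net ∨ ¬wind): ¬wind holds.
  (¬key ∨ ¬net ∨ wind): ¬key holds.
  (¬key ∨ net): ¬key holds.
All clauses satisfied.

armed: True, net: False, key: False, wind: False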